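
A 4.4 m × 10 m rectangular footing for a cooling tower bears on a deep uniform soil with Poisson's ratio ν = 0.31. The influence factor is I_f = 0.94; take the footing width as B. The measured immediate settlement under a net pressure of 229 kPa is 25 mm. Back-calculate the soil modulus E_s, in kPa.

E_s ≈ 34200 kPa

S_e = q·B·(1−ν²)/E_s · I_f  ⇒  E_s = q·B·(1−ν²)·I_f / S_e.
E_s = 229 × 4.4 × 0.9039 × 0.94 / 0.025 = 34240 kPa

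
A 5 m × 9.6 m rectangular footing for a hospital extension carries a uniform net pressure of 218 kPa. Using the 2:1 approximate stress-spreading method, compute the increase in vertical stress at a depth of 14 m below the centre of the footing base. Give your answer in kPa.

By the 2:1 method the load spreads at 1 horizontal : 2 vertical, so at depth z the loaded area has grown by z in each plan dimension:
Δσ = qBL/((B+z)(L+z)) = 218×5×9.6/((5+14)(9.6+14)) = 23.336 kPa

Δσ_z ≈ 23.3 kPa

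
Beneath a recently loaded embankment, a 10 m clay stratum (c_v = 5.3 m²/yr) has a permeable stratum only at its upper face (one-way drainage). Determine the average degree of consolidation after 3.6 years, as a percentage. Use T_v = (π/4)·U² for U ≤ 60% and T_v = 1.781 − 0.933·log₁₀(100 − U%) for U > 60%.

U ≈ 49.3 %

Drainage path length: H_d = H = 10 m (single drainage).
T_v = c_v·t/H_d² = 5.3×3.6/10² = 0.1908.
T_v = 0.1908 corresponds to the U ≤ 60% branch:
U = √(4T_v/π) = 0.4929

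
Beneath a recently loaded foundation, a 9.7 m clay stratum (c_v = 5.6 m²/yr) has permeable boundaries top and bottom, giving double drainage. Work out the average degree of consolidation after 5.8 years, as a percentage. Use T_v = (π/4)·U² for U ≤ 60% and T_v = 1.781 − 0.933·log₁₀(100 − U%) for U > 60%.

U ≈ 97.3 %

Drainage path length: H_d = H/2 = 4.85 m (double drainage).
T_v = c_v·t/H_d² = 5.6×5.8/4.85² = 1.3808.
T_v = 1.3808 corresponds to the U > 60% branch:
U = 1 − 10^((1.781 − T_v)/0.933)/100 = 0.9732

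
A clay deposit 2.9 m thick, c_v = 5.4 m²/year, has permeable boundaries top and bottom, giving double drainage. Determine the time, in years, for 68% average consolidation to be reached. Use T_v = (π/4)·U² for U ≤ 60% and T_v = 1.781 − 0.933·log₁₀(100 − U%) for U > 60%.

Drainage path length: H_d = H/2 = 1.45 m (double drainage).
U > 60%: T_v = 1.781 − 0.933·log₁₀(100 − 68) = 0.3767.
t = T_v·H_d²/c_v = 0.3767×1.45²/5.4 = 0.1467 years.

t ≈ 0.147 years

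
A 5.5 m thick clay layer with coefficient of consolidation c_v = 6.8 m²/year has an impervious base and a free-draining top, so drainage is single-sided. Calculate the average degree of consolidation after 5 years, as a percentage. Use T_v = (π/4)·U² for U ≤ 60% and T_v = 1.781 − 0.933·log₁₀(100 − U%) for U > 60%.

U ≈ 94.9 %

Drainage path length: H_d = H = 5.5 m (single drainage).
T_v = c_v·t/H_d² = 6.8×5/5.5² = 1.124.
T_v = 1.124 corresponds to the U > 60% branch:
U = 1 − 10^((1.781 − T_v)/0.933)/100 = 0.9494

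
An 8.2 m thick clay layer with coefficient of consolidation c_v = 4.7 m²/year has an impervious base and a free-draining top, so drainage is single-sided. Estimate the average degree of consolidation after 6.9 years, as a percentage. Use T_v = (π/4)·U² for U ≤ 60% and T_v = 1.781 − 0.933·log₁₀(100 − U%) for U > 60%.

U ≈ 75.3 %

Drainage path length: H_d = H = 8.2 m (single drainage).
T_v = c_v·t/H_d² = 4.7×6.9/8.2² = 0.4823.
T_v = 0.4823 corresponds to the U > 60% branch:
U = 1 − 10^((1.781 − T_v)/0.933)/100 = 0.7534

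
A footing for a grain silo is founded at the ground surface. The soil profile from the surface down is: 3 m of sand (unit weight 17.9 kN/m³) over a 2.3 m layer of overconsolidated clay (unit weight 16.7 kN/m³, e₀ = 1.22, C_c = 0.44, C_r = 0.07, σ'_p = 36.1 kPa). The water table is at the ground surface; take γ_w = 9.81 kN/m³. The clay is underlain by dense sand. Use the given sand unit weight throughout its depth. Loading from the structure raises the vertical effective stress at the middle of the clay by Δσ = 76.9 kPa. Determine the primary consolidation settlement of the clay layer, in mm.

Mid-depth of clay below the ground surface: z = 3 + 2.3/2 = 4.15 m.
Total vertical stress at mid-clay: σ_v = 17.9×3 + 16.7×1.15 = 72.905 kPa.
Pore pressure: u = 9.81×(4.15 − 0) = 40.712 kPa.
Initial effective stress: σ'_0 = σ_v − u = 72.905 − 40.712 = 32.193 kPa.
Final effective stress: σ'_f = 32.193 + 76.9 = 109.09 kPa.
σ'_f = 109.09 > σ'_p = 36.1 kPa, so the stress path crosses the preconsolidation pressure — recompression up to σ'_p, then virgin compression beyond:
S_c = H/(1+e₀)·[C_r·log₁₀(σ'_p/σ'_0) + C_c·log₁₀(σ'_f/σ'_p)]
    = 2.3/2.22 × [0.07×log₁₀(36.1/32.193) + 0.44×log₁₀(109.09/36.1)]
    = 1.036 × [0.0034822 + 0.21132] = 0.2225 m

S_c ≈ 223 mm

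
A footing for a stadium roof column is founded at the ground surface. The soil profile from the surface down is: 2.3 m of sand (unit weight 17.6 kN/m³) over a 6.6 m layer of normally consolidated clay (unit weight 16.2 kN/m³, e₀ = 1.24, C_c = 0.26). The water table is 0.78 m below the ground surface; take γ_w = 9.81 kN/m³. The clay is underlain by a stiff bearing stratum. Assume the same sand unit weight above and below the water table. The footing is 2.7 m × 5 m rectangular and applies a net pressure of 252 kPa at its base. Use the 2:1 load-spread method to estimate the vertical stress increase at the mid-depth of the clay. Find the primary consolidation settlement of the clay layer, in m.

S_c ≈ 0.201 m

Mid-depth of clay below the ground surface: z = 2.3 + 6.6/2 = 5.6 m.
Total vertical stress at mid-clay: σ_v = 17.6×2.3 + 16.2×3.3 = 93.94 kPa.
Pore pressure: u = 9.81×(5.6 − 0.78) = 47.284 kPa.
Initial effective stress: σ'_0 = σ_v − u = 93.94 − 47.284 = 46.656 kPa.
Stress increase at mid-clay by the 2:1 spreading method:
Δσ = qBL/((B+z)(L+z)) = 252×2.7×5/((2.7+5.6)(5+5.6)) = 38.668 kPa
Final effective stress: σ'_f = σ'_0 + Δσ = 46.656 + 38.668 = 85.324 kPa.
Normally consolidated clay, so the full stress increment lies on the virgin compression line:
S_c = C_c·H/(1+e₀)·log₁₀(σ'_f/σ'_0) = 0.26×6.6/(1+1.24)×log₁₀(85.324/46.656)
    = 0.76607 × 0.26216 = 0.2008 m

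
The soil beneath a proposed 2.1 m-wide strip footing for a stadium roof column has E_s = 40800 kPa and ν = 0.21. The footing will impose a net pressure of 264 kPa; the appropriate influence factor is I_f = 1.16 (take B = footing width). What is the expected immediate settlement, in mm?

Immediate (elastic) settlement: S_e = q·B·(1−ν²)/E_s · I_f.
S_e = 264 × 2.1 × (1 − 0.21²) / 40800 × 1.16
    = 264 × 2.1 × 0.9559 / 40800 × 1.16
    = 0.01507 m = 15.07 mm

S_e ≈ 15.1 mm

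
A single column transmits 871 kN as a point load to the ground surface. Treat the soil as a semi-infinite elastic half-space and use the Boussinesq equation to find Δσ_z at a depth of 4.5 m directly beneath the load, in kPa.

Δσ_z ≈ 20.5 kPa

Boussinesq vertical stress below a point load on an elastic half-space:
Δσ_z = 3P/(2πz²) · [1 + (r/z)²]^(−5/2)
r/z = 0/4.5 = 0; [1+(r/z)²]^(−5/2) = 1.
Δσ_z = 3×871/(2π×4.5²) × 1 = 20.537 × 1 = 20.54 kPa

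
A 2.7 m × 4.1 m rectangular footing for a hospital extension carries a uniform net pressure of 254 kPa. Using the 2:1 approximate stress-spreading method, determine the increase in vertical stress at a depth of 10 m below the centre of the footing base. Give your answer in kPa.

By the 2:1 method the load spreads at 1 horizontal : 2 vertical, so at depth z the loaded area has grown by z in each plan dimension:
Δσ = qBL/((B+z)(L+z)) = 254×2.7×4.1/((2.7+10)(4.1+10)) = 15.702 kPa

Δσ_z ≈ 15.7 kPa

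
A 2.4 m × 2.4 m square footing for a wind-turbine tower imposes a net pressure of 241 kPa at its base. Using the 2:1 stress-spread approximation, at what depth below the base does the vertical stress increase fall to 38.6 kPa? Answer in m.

2:1 spreading — at depth z the loaded area has grown by z in each plan dimension:
qB²/(B+z)² = Δσ_z ⇒ z = B(√(q/Δσ_z) − 1) = 2.4×(√(241/38.6) − 1) = 3.597 m

z ≈ 3.6 m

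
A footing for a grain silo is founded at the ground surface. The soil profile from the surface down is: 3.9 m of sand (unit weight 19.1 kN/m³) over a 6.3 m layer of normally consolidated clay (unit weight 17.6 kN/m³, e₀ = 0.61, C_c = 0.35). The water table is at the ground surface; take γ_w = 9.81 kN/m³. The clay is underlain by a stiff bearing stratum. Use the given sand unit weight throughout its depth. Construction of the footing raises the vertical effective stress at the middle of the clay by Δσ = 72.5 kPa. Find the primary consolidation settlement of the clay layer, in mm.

S_c ≈ 467 mm

Mid-depth of clay below the ground surface: z = 3.9 + 6.3/2 = 7.05 m.
Total vertical stress at mid-clay: σ_v = 19.1×3.9 + 17.6×3.15 = 129.93 kPa.
Pore pressure: u = 9.81×(7.05 − 0) = 69.16 kPa.
Initial effective stress: σ'_0 = σ_v − u = 129.93 − 69.16 = 60.77 kPa.
Final effective stress: σ'_f = σ'_0 + Δσ = 60.77 + 72.5 = 133.27 kPa.
Normally consolidated clay, so the full stress increment lies on the virgin compression line:
S_c = C_c·H/(1+e₀)·log₁₀(σ'_f/σ'_0) = 0.35×6.3/(1+0.61)×log₁₀(133.27/60.77)
    = 1.3696 × 0.34104 = 0.4671 m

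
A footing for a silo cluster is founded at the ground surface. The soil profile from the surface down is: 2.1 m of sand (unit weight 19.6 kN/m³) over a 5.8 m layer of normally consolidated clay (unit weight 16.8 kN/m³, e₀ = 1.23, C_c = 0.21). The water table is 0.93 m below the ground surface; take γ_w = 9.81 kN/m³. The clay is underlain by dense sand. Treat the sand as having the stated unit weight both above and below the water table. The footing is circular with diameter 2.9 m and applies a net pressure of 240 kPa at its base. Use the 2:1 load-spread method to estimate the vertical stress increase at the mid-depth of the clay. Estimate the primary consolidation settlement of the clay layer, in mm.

Mid-depth of clay below the ground surface: z = 2.1 + 5.8/2 = 5 m.
Total vertical stress at mid-clay: σ_v = 19.6×2.1 + 16.8×2.9 = 89.88 kPa.
Pore pressure: u = 9.81×(5 − 0.93) = 39.927 kPa.
Initial effective stress: σ'_0 = σ_v − u = 89.88 − 39.927 = 49.953 kPa.
Stress increase at mid-clay by the 2:1 spreading method:
Δσ ≈ qD²/(D+z)² = 240×2.9²/(2.9+5)² = 32.341 kPa
Final effective stress: σ'_f = σ'_0 + Δσ = 49.953 + 32.341 = 82.294 kPa.
Normally consolidated clay, so the full stress increment lies on the virgin compression line:
S_c = C_c·H/(1+e₀)·log₁₀(σ'_f/σ'_0) = 0.21×5.8/(1+1.23)×log₁₀(82.294/49.953)
    = 0.54619 × 0.21681 = 0.1184 m

S_c ≈ 118 mm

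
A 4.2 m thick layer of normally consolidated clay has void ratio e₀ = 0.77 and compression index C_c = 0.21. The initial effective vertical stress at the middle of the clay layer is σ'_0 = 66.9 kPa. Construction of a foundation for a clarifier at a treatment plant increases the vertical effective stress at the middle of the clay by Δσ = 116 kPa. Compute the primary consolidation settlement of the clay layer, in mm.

Final effective stress: σ'_f = σ'_0 + Δσ = 66.9 + 116 = 182.9 kPa.
Normally consolidated clay, so the full stress increment lies on the virgin compression line:
S_c = C_c·H/(1+e₀)·log₁₀(σ'_f/σ'_0) = 0.21×4.2/(1+0.77)×log₁₀(182.9/66.9)
    = 0.49831 × 0.43679 = 0.2177 m

S_c ≈ 218 mm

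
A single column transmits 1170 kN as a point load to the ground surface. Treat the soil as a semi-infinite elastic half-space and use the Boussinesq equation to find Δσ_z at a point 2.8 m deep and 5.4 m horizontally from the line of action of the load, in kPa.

Δσ_z ≈ 1.47 kPa

Boussinesq vertical stress below a point load on an elastic half-space:
Δσ_z = 3P/(2πz²) · [1 + (r/z)²]^(−5/2)
r/z = 5.4/2.8 = 1.9286; [1+(r/z)²]^(−5/2) = 0.020667.
Δσ_z = 3×1170/(2π×2.8²) × 0.020667 = 71.254 × 0.020667 = 1.473 kPa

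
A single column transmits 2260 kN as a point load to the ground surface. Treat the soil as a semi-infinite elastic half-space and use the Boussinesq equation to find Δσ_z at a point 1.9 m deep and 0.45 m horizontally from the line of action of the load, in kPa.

Boussinesq vertical stress below a point load on an elastic half-space:
Δσ_z = 3P/(2πz²) · [1 + (r/z)²]^(−5/2)
r/z = 0.45/1.9 = 0.23684; [1+(r/z)²]^(−5/2) = 0.87246.
Δσ_z = 3×2260/(2π×1.9²) × 0.87246 = 298.91 × 0.87246 = 260.8 kPa

Δσ_z ≈ 261 kPa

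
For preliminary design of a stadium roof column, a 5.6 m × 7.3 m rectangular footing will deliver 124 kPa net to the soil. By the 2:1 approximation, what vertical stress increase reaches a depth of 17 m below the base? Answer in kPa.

By the 2:1 method the load spreads at 1 horizontal : 2 vertical, so at depth z the loaded area has grown by z in each plan dimension:
Δσ = qBL/((B+z)(L+z)) = 124×5.6×7.3/((5.6+17)(7.3+17)) = 9.2303 kPa

Δσ_z ≈ 9.23 kPa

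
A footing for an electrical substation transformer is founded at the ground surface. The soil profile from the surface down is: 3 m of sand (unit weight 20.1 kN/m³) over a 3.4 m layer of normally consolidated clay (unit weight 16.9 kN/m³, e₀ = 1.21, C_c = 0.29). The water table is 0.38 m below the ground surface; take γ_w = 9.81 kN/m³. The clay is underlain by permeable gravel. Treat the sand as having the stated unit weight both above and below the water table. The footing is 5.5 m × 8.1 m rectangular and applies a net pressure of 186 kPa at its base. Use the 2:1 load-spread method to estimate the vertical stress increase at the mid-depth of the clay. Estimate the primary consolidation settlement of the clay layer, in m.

Mid-depth of clay below the ground surface: z = 3 + 3.4/2 = 4.7 m.
Total vertical stress at mid-clay: σ_v = 20.1×3 + 16.9×1.7 = 89.03 kPa.
Pore pressure: u = 9.81×(4.7 − 0.38) = 42.379 kPa.
Initial effective stress: σ'_0 = σ_v − u = 89.03 − 42.379 = 46.651 kPa.
Stress increase at mid-clay by the 2:1 spreading method:
Δσ = qBL/((B+z)(L+z)) = 186×5.5×8.1/((5.5+4.7)(8.1+4.7)) = 63.467 kPa
Final effective stress: σ'_f = σ'_0 + Δσ = 46.651 + 63.467 = 110.12 kPa.
Normally consolidated clay, so the full stress increment lies on the virgin compression line:
S_c = C_c·H/(1+e₀)·log₁₀(σ'_f/σ'_0) = 0.29×3.4/(1+1.21)×log₁₀(110.12/46.651)
    = 0.44615 × 0.37301 = 0.1664 m

S_c ≈ 0.166 m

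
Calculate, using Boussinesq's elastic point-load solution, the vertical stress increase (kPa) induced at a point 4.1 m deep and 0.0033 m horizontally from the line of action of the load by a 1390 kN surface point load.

Δσ_z ≈ 39.5 kPa

Boussinesq vertical stress below a point load on an elastic half-space:
Δσ_z = 3P/(2πz²) · [1 + (r/z)²]^(−5/2)
r/z = 0.0033/4.1 = 0.00080488; [1+(r/z)²]^(−5/2) = 1.
Δσ_z = 3×1390/(2π×4.1²) × 1 = 39.481 × 1 = 39.48 kPa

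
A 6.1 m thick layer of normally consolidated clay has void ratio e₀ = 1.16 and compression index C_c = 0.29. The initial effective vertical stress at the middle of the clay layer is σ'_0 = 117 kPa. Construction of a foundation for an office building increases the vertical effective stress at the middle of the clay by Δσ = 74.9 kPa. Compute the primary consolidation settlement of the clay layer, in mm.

Final effective stress: σ'_f = σ'_0 + Δσ = 117 + 74.9 = 191.9 kPa.
Normally consolidated clay, so the full stress increment lies on the virgin compression line:
S_c = C_c·H/(1+e₀)·log₁₀(σ'_f/σ'_0) = 0.29×6.1/(1+1.16)×log₁₀(191.9/117)
    = 0.81898 × 0.21489 = 0.176 m

S_c ≈ 176 mm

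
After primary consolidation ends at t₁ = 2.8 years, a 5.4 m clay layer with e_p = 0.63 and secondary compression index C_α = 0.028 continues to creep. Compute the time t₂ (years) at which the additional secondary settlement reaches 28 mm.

S_s = C_α·H/(1+e_p)·log₁₀(t₂/t₁) ⇒ log₁₀(t₂/t₁) = S_s·(1+e_p)/(C_α·H).
log₁₀(t₂/t₁) = 0.028 × (1+0.63) / (0.028×5.4) = 0.3019
t₂ = t₁ × 10^0.3019 = 2.8 × 2.004 = 5.611 years

t₂ ≈ 5.61 years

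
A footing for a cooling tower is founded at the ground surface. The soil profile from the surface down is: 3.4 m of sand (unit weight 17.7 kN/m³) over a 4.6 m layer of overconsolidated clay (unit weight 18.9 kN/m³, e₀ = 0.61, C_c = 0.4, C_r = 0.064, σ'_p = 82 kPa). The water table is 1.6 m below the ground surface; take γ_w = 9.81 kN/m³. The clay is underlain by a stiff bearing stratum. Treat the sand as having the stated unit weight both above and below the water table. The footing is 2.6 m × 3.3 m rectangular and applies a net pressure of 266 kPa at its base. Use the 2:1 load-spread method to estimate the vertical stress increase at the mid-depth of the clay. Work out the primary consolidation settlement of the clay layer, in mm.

Mid-depth of clay below the ground surface: z = 3.4 + 4.6/2 = 5.7 m.
Total vertical stress at mid-clay: σ_v = 17.7×3.4 + 18.9×2.3 = 103.65 kPa.
Pore pressure: u = 9.81×(5.7 − 1.6) = 40.221 kPa.
Initial effective stress: σ'_0 = σ_v − u = 103.65 − 40.221 = 63.429 kPa.
Stress increase at mid-clay by the 2:1 spreading method:
Δσ = qBL/((B+z)(L+z)) = 266×2.6×3.3/((2.6+5.7)(3.3+5.7)) = 30.553 kPa
Final effective stress: σ'_f = 63.429 + 30.553 = 93.982 kPa.
σ'_f = 93.982 > σ'_p = 82 kPa, so the stress path crosses the preconsolidation pressure — recompression up to σ'_p, then virgin compression beyond:
S_c = H/(1+e₀)·[C_r·log₁₀(σ'_p/σ'_0) + C_c·log₁₀(σ'_f/σ'_p)]
    = 4.6/1.61 × [0.064×log₁₀(82/63.429) + 0.4×log₁₀(93.982/82)]
    = 2.8571 × [0.0071377 + 0.023692] = 0.08808 m

S_c ≈ 88.1 mm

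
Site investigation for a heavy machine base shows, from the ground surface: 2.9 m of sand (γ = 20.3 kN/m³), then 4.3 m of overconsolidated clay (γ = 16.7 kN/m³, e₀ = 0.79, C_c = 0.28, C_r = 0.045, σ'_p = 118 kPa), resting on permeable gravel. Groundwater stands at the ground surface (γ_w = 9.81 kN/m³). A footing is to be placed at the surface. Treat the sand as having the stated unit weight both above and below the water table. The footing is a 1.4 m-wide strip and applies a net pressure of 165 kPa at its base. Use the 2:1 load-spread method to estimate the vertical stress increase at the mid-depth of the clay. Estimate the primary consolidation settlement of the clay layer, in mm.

S_c ≈ 27.4 mm

Mid-depth of clay below the ground surface: z = 2.9 + 4.3/2 = 5.05 m.
Total vertical stress at mid-clay: σ_v = 20.3×2.9 + 16.7×2.15 = 94.775 kPa.
Pore pressure: u = 9.81×(5.05 − 0) = 49.541 kPa.
Initial effective stress: σ'_0 = σ_v − u = 94.775 − 49.541 = 45.234 kPa.
Stress increase at mid-clay by the 2:1 spreading method:
Δσ = qB/(B+z) = 165×1.4/(1.4+5.05) = 35.814 kPa
Final effective stress: σ'_f = 45.234 + 35.814 = 81.048 kPa.
σ'_f = 81.048 ≤ σ'_p = 118 kPa, so the clay remains overconsolidated and only the recompression index applies:
S_c = C_r·H/(1+e₀)·log₁₀(σ'_f/σ'_0) = 0.045×4.3/1.79×log₁₀(81.048/45.234)
    = 0.1081 × 0.25328 = 0.02738 m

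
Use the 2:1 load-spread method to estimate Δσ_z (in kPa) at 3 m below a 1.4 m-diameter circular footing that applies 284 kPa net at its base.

By the 2:1 method the load spreads at 1 horizontal : 2 vertical, so at depth z the loaded area has grown by z in each plan dimension:
Δσ ≈ qD²/(D+z)² = 284×1.4²/(1.4+3)² = 28.752 kPa

Δσ_z ≈ 28.8 kPa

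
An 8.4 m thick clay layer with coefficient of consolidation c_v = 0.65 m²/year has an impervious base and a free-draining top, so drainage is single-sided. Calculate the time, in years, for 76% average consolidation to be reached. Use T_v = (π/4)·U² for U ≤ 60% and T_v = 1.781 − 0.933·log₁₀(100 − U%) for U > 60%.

t ≈ 53.5 years

Drainage path length: H_d = H = 8.4 m (single drainage).
U > 60%: T_v = 1.781 − 0.933·log₁₀(100 − 76) = 0.49326.
t = T_v·H_d²/c_v = 0.49326×8.4²/0.65 = 53.55 years.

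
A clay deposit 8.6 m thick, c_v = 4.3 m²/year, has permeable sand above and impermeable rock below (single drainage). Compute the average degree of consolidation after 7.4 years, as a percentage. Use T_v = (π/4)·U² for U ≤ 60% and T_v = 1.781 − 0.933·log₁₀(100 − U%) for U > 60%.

U ≈ 72 %

Drainage path length: H_d = H = 8.6 m (single drainage).
T_v = c_v·t/H_d² = 4.3×7.4/8.6² = 0.43023.
T_v = 0.43023 corresponds to the U > 60% branch:
U = 1 − 10^((1.781 − T_v)/0.933)/100 = 0.7196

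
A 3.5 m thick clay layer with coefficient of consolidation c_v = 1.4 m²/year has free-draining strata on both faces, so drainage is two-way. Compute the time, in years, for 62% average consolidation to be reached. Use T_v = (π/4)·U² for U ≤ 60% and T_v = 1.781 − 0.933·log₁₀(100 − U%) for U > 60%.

Drainage path length: H_d = H/2 = 1.75 m (double drainage).
U > 60%: T_v = 1.781 − 0.933·log₁₀(100 − 62) = 0.30706.
t = T_v·H_d²/c_v = 0.30706×1.75²/1.4 = 0.6717 years.

t ≈ 0.672 years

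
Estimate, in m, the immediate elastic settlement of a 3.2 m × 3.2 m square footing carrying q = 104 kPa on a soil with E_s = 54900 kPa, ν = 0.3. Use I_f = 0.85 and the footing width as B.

S_e ≈ 0.00469 m

Immediate (elastic) settlement: S_e = q·B·(1−ν²)/E_s · I_f.
S_e = 104 × 3.2 × (1 − 0.3²) / 54900 × 0.85
    = 104 × 3.2 × 0.91 / 54900 × 0.85
    = 0.004689 m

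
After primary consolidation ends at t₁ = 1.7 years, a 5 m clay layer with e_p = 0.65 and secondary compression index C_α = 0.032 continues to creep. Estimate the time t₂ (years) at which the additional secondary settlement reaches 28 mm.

S_s = C_α·H/(1+e_p)·log₁₀(t₂/t₁) ⇒ log₁₀(t₂/t₁) = S_s·(1+e_p)/(C_α·H).
log₁₀(t₂/t₁) = 0.028 × (1+0.65) / (0.032×5) = 0.2887
t₂ = t₁ × 10^0.2887 = 1.7 × 1.944 = 3.305 years

t₂ ≈ 3.31 years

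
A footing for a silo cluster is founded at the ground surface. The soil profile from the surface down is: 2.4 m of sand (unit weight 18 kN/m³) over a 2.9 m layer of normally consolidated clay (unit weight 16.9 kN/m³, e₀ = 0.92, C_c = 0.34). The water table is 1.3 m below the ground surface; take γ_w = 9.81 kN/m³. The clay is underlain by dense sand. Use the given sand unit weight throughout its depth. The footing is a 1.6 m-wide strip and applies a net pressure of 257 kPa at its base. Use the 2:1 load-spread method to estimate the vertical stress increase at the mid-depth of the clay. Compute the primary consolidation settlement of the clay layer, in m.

S_c ≈ 0.227 m

Mid-depth of clay below the ground surface: z = 2.4 + 2.9/2 = 3.85 m.
Total vertical stress at mid-clay: σ_v = 18×2.4 + 16.9×1.45 = 67.705 kPa.
Pore pressure: u = 9.81×(3.85 − 1.3) = 25.015 kPa.
Initial effective stress: σ'_0 = σ_v − u = 67.705 − 25.015 = 42.69 kPa.
Stress increase at mid-clay by the 2:1 spreading method:
Δσ = qB/(B+z) = 257×1.6/(1.6+3.85) = 75.45 kPa
Final effective stress: σ'_f = σ'_0 + Δσ = 42.69 + 75.45 = 118.14 kPa.
Normally consolidated clay, so the full stress increment lies on the virgin compression line:
S_c = C_c·H/(1+e₀)·log₁₀(σ'_f/σ'_0) = 0.34×2.9/(1+0.92)×log₁₀(118.14/42.69)
    = 0.51354 × 0.44207 = 0.227 m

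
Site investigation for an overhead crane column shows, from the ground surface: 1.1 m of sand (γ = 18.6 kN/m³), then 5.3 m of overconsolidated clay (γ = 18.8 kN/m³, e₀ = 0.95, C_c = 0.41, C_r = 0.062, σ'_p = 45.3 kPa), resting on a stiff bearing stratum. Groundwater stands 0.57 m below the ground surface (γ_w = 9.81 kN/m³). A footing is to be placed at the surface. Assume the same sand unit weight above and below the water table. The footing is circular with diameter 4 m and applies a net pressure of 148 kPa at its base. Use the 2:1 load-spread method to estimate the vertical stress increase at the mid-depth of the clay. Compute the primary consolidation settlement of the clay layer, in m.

S_c ≈ 0.277 m

Mid-depth of clay below the ground surface: z = 1.1 + 5.3/2 = 3.75 m.
Total vertical stress at mid-clay: σ_v = 18.6×1.1 + 18.8×2.65 = 70.28 kPa.
Pore pressure: u = 9.81×(3.75 − 0.57) = 31.196 kPa.
Initial effective stress: σ'_0 = σ_v − u = 70.28 − 31.196 = 39.084 kPa.
Stress increase at mid-clay by the 2:1 spreading method:
Δσ ≈ qD²/(D+z)² = 148×4²/(4+3.75)² = 39.426 kPa
Final effective stress: σ'_f = 39.084 + 39.426 = 78.51 kPa.
σ'_f = 78.51 > σ'_p = 45.3 kPa, so the stress path crosses the preconsolidation pressure — recompression up to σ'_p, then virgin compression beyond:
S_c = H/(1+e₀)·[C_r·log₁₀(σ'_p/σ'_0) + C_c·log₁₀(σ'_f/σ'_p)]
    = 5.3/1.95 × [0.062×log₁₀(45.3/39.084) + 0.41×log₁₀(78.51/45.3)]
    = 2.7179 × [0.0039742 + 0.097919] = 0.2769 m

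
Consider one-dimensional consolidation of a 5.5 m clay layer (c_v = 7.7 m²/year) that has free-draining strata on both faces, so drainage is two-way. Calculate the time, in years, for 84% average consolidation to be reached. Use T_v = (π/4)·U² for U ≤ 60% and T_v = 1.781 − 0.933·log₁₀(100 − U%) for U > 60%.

t ≈ 0.646 years

Drainage path length: H_d = H/2 = 2.75 m (double drainage).
U > 60%: T_v = 1.781 − 0.933·log₁₀(100 − 84) = 0.65756.
t = T_v·H_d²/c_v = 0.65756×2.75²/7.7 = 0.6458 years.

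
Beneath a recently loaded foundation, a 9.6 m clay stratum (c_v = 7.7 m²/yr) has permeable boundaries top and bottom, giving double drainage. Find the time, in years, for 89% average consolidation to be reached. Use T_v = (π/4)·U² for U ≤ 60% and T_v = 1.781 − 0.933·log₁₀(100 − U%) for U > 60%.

t ≈ 2.42 years

Drainage path length: H_d = H/2 = 4.8 m (double drainage).
U > 60%: T_v = 1.781 − 0.933·log₁₀(100 − 89) = 0.80938.
t = T_v·H_d²/c_v = 0.80938×4.8²/7.7 = 2.422 years.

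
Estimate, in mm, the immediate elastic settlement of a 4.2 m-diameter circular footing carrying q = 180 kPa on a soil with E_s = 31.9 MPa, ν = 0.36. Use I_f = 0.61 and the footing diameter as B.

Immediate (elastic) settlement: S_e = q·B·(1−ν²)/E_s · I_f.
E_s = 31.9 MPa = 31900 kPa.
S_e = 180 × 4.2 × (1 − 0.36²) / 31900 × 0.61
    = 180 × 4.2 × 0.8704 / 31900 × 0.61
    = 0.01258 m = 12.58 mm

S_e ≈ 12.6 mm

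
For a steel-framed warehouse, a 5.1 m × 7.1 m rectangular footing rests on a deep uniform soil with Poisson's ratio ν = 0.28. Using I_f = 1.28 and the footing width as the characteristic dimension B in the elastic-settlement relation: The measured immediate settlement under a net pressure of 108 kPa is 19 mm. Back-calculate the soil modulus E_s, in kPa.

S_e = q·B·(1−ν²)/E_s · I_f  ⇒  E_s = q·B·(1−ν²)·I_f / S_e.
E_s = 108 × 5.1 × 0.9216 × 1.28 / 0.019 = 34200 kPa

E_s ≈ 34200 kPa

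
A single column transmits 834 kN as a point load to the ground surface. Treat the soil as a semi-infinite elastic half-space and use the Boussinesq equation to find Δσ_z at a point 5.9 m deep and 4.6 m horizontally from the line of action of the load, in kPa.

Boussinesq vertical stress below a point load on an elastic half-space:
Δσ_z = 3P/(2πz²) · [1 + (r/z)²]^(−5/2)
r/z = 4.6/5.9 = 0.77966; [1+(r/z)²]^(−5/2) = 0.30505.
Δσ_z = 3×834/(2π×5.9²) × 0.30505 = 11.439 × 0.30505 = 3.489 kPa

Δσ_z ≈ 3.49 kPa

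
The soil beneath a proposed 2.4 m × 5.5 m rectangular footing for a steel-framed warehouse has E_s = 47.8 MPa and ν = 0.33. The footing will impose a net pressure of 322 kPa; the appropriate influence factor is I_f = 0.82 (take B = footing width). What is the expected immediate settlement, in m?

Immediate (elastic) settlement: S_e = q·B·(1−ν²)/E_s · I_f.
E_s = 47.8 MPa = 47800 kPa.
S_e = 322 × 2.4 × (1 − 0.33²) / 47800 × 0.82
    = 322 × 2.4 × 0.8911 / 47800 × 0.82
    = 0.01181 m

S_e ≈ 0.0118 m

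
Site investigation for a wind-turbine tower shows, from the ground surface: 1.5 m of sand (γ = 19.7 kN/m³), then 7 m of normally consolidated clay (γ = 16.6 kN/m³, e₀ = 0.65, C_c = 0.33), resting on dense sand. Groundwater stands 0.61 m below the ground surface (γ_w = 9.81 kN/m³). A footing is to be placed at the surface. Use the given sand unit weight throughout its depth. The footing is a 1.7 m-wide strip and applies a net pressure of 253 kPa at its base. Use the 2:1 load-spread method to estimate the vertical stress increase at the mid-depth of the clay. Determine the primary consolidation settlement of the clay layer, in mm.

S_c ≈ 542 mm

Mid-depth of clay below the ground surface: z = 1.5 + 7/2 = 5 m.
Total vertical stress at mid-clay: σ_v = 19.7×1.5 + 16.6×3.5 = 87.65 kPa.
Pore pressure: u = 9.81×(5 − 0.61) = 43.066 kPa.
Initial effective stress: σ'_0 = σ_v − u = 87.65 − 43.066 = 44.584 kPa.
Stress increase at mid-clay by the 2:1 spreading method:
Δσ = qB/(B+z) = 253×1.7/(1.7+5) = 64.194 kPa
Final effective stress: σ'_f = σ'_0 + Δσ = 44.584 + 64.194 = 108.78 kPa.
Normally consolidated clay, so the full stress increment lies on the virgin compression line:
S_c = C_c·H/(1+e₀)·log₁₀(σ'_f/σ'_0) = 0.33×7/(1+0.65)×log₁₀(108.78/44.584)
    = 1.4 × 0.38737 = 0.5423 m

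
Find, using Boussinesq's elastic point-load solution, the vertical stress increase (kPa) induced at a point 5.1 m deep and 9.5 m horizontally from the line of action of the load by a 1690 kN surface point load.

Δσ_z ≈ 0.734 kPa

Boussinesq vertical stress below a point load on an elastic half-space:
Δσ_z = 3P/(2πz²) · [1 + (r/z)²]^(−5/2)
r/z = 9.5/5.1 = 1.8627; [1+(r/z)²]^(−5/2) = 0.023674.
Δσ_z = 3×1690/(2π×5.1²) × 0.023674 = 31.023 × 0.023674 = 0.7344 kPa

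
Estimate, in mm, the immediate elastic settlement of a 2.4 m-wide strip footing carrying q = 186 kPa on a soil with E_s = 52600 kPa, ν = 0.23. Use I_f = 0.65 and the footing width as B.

Immediate (elastic) settlement: S_e = q·B·(1−ν²)/E_s · I_f.
S_e = 186 × 2.4 × (1 − 0.23²) / 52600 × 0.65
    = 186 × 2.4 × 0.9471 / 52600 × 0.65
    = 0.005225 m = 5.225 mm

S_e ≈ 5.22 mm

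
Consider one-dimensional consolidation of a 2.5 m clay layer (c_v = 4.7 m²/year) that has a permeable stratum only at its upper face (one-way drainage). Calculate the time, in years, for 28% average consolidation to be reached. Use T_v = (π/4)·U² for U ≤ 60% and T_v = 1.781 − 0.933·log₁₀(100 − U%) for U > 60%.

Drainage path length: H_d = H = 2.5 m (single drainage).
U ≤ 60%: T_v = (π/4)·U² = (π/4)×0.28² = 0.061575.
t = T_v·H_d²/c_v = 0.061575×2.5²/4.7 = 0.08188 years.

t ≈ 0.0819 years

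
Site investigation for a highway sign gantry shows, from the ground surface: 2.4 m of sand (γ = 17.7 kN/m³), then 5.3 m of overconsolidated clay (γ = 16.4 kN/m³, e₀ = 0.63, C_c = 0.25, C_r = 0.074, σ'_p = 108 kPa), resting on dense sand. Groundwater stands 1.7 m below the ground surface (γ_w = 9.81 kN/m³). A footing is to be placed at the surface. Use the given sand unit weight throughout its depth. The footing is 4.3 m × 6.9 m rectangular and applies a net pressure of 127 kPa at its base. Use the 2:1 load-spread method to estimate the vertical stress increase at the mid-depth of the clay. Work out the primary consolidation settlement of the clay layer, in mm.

Mid-depth of clay below the ground surface: z = 2.4 + 5.3/2 = 5.05 m.
Total vertical stress at mid-clay: σ_v = 17.7×2.4 + 16.4×2.65 = 85.94 kPa.
Pore pressure: u = 9.81×(5.05 − 1.7) = 32.864 kPa.
Initial effective stress: σ'_0 = σ_v − u = 85.94 − 32.864 = 53.076 kPa.
Stress increase at mid-clay by the 2:1 spreading method:
Δσ = qBL/((B+z)(L+z)) = 127×4.3×6.9/((4.3+5.05)(6.9+5.05)) = 33.724 kPa
Final effective stress: σ'_f = 53.076 + 33.724 = 86.8 kPa.
σ'_f = 86.8 ≤ σ'_p = 108 kPa, so the clay remains overconsolidated and only the recompression index applies:
S_c = C_r·H/(1+e₀)·log₁₀(σ'_f/σ'_0) = 0.074×5.3/1.63×log₁₀(86.8/53.076)
    = 0.24061 × 0.21362 = 0.0514 m

S_c ≈ 51.4 mm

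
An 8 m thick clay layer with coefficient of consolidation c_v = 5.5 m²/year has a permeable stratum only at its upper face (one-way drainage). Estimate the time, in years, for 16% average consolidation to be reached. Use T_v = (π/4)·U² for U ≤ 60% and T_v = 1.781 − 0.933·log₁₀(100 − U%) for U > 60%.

t ≈ 0.234 years

Drainage path length: H_d = H = 8 m (single drainage).
U ≤ 60%: T_v = (π/4)·U² = (π/4)×0.16² = 0.020106.
t = T_v·H_d²/c_v = 0.020106×8²/5.5 = 0.234 years.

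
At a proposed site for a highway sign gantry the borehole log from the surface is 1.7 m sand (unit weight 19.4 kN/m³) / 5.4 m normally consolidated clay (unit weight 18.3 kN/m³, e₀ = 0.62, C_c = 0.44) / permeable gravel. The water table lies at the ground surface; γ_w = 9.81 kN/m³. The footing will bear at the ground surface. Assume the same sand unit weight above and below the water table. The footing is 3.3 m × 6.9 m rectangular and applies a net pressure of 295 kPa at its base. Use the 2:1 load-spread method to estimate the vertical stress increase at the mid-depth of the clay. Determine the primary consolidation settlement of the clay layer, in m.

Mid-depth of clay below the ground surface: z = 1.7 + 5.4/2 = 4.4 m.
Total vertical stress at mid-clay: σ_v = 19.4×1.7 + 18.3×2.7 = 82.39 kPa.
Pore pressure: u = 9.81×(4.4 − 0) = 43.164 kPa.
Initial effective stress: σ'_0 = σ_v − u = 82.39 − 43.164 = 39.226 kPa.
Stress increase at mid-clay by the 2:1 spreading method:
Δσ = qBL/((B+z)(L+z)) = 295×3.3×6.9/((3.3+4.4)(6.9+4.4)) = 77.2 kPa
Final effective stress: σ'_f = σ'_0 + Δσ = 39.226 + 77.2 = 116.43 kPa.
Normally consolidated clay, so the full stress increment lies on the virgin compression line:
S_c = C_c·H/(1+e₀)·log₁₀(σ'_f/σ'_0) = 0.44×5.4/(1+0.62)×log₁₀(116.43/39.226)
    = 1.4667 × 0.47249 = 0.693 m

S_c ≈ 0.693 m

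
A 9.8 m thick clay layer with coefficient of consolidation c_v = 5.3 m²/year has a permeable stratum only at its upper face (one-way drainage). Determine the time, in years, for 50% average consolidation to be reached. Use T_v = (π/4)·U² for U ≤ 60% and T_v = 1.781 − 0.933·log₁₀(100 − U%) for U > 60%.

Drainage path length: H_d = H = 9.8 m (single drainage).
U ≤ 60%: T_v = (π/4)·U² = (π/4)×0.5² = 0.19635.
t = T_v·H_d²/c_v = 0.19635×9.8²/5.3 = 3.558 years.

t ≈ 3.56 years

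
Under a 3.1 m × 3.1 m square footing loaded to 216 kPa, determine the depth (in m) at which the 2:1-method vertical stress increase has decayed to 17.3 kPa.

2:1 spreading — at depth z the loaded area has grown by z in each plan dimension:
qB²/(B+z)² = Δσ_z ⇒ z = B(√(q/Δσ_z) − 1) = 3.1×(√(216/17.3) − 1) = 7.854 m

z ≈ 7.85 m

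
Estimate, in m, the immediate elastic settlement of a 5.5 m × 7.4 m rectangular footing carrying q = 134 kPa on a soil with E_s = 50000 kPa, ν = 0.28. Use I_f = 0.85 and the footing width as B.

S_e ≈ 0.0115 m

Immediate (elastic) settlement: S_e = q·B·(1−ν²)/E_s · I_f.
S_e = 134 × 5.5 × (1 − 0.28²) / 50000 × 0.85
    = 134 × 5.5 × 0.9216 / 50000 × 0.85
    = 0.01155 m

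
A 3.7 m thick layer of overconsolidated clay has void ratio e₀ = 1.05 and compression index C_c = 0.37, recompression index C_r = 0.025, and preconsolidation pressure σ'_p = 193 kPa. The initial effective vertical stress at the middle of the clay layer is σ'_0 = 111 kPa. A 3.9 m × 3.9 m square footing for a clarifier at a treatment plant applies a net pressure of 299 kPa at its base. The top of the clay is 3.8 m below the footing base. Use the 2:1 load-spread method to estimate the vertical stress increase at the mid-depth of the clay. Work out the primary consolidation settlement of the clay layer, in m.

Mid-depth of clay below the footing base: z = 3.8 + 3.7/2 = 5.65 m.
Stress increase at mid-clay by the 2:1 spreading method:
Δσ = qBL/((B+z)(L+z)) = 299×3.9×3.9/((3.9+5.65)(3.9+5.65)) = 49.865 kPa
Final effective stress: σ'_f = 111 + 49.865 = 160.87 kPa.
σ'_f = 160.87 ≤ σ'_p = 193 kPa, so the clay remains overconsolidated and only the recompression index applies:
S_c = C_r·H/(1+e₀)·log₁₀(σ'_f/σ'_0) = 0.025×3.7/2.05×log₁₀(160.87/111)
    = 0.045123 × 0.16115 = 0.007271 m

S_c ≈ 0.00727 m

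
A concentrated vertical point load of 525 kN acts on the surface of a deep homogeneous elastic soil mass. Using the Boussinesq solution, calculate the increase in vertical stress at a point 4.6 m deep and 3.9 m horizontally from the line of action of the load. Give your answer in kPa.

Boussinesq vertical stress below a point load on an elastic half-space:
Δσ_z = 3P/(2πz²) · [1 + (r/z)²]^(−5/2)
r/z = 3.9/4.6 = 0.84783; [1+(r/z)²]^(−5/2) = 0.25818.
Δσ_z = 3×525/(2π×4.6²) × 0.25818 = 11.846 × 0.25818 = 3.058 kPa

Δσ_z ≈ 3.06 kPa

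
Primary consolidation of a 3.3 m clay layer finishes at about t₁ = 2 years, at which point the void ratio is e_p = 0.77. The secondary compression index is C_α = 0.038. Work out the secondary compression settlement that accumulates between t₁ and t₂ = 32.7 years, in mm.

Secondary compression: S_s = C_α·H/(1+e_p)·log₁₀(t₂/t₁)
S_s = 0.038×3.3/(1+0.77)×log₁₀(32.7/2)
    = 0.07085 × 1.214 = 0.08597 m

S_s ≈ 86 mm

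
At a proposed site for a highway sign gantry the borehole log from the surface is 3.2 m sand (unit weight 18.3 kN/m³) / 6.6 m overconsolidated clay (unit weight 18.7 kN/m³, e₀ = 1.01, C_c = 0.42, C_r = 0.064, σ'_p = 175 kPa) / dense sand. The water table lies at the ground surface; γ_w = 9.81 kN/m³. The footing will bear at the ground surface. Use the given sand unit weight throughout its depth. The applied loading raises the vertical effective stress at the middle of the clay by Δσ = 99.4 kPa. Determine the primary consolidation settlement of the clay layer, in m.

S_c ≈ 0.0926 m

Mid-depth of clay below the ground surface: z = 3.2 + 6.6/2 = 6.5 m.
Total vertical stress at mid-clay: σ_v = 18.3×3.2 + 18.7×3.3 = 120.27 kPa.
Pore pressure: u = 9.81×(6.5 − 0) = 63.765 kPa.
Initial effective stress: σ'_0 = σ_v − u = 120.27 − 63.765 = 56.505 kPa.
Final effective stress: σ'_f = 56.505 + 99.4 = 155.91 kPa.
σ'_f = 155.91 ≤ σ'_p = 175 kPa, so the clay remains overconsolidated and only the recompression index applies:
S_c = C_r·H/(1+e₀)·log₁₀(σ'_f/σ'_0) = 0.064×6.6/2.01×log₁₀(155.91/56.505)
    = 0.21015 × 0.44079 = 0.09263 m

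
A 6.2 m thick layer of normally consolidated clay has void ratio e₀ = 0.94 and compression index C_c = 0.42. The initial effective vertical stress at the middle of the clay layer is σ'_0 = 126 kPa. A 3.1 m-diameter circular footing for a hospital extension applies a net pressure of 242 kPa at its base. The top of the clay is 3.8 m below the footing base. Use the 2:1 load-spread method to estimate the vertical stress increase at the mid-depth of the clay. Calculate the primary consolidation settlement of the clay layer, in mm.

S_c ≈ 98.8 mm

Mid-depth of clay below the footing base: z = 3.8 + 6.2/2 = 6.9 m.
Stress increase at mid-clay by the 2:1 spreading method:
Δσ ≈ qD²/(D+z)² = 242×3.1²/(3.1+6.9)² = 23.256 kPa
Final effective stress: σ'_f = σ'_0 + Δσ = 126 + 23.256 = 149.26 kPa.
Normally consolidated clay, so the full stress increment lies on the virgin compression line:
S_c = C_c·H/(1+e₀)·log₁₀(σ'_f/σ'_0) = 0.42×6.2/(1+0.94)×log₁₀(149.26/126)
    = 1.3423 × 0.073573 = 0.09876 m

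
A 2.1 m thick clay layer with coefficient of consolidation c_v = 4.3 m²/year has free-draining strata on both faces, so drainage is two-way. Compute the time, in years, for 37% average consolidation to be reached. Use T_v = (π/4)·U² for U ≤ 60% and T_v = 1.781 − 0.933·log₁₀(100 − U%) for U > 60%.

t ≈ 0.0276 years

Drainage path length: H_d = H/2 = 1.05 m (double drainage).
U ≤ 60%: T_v = (π/4)·U² = (π/4)×0.37² = 0.10752.
t = T_v·H_d²/c_v = 0.10752×1.05²/4.3 = 0.02757 years.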